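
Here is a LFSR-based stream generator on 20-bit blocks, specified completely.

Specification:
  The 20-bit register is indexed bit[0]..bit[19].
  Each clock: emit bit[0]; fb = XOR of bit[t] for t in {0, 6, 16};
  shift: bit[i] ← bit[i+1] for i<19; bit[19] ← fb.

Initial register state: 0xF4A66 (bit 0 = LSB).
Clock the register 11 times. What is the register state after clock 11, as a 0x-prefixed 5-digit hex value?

reg_0 = 0xF4A66
clock 1: out=0, reg = 0x7A533
clock 2: out=1, reg = 0x3D299
clock 3: out=1, reg = 0x1E94C
clock 4: out=0, reg = 0x0F4A6
clock 5: out=0, reg = 0x07A53
clock 6: out=1, reg = 0x03D29
clock 7: out=1, reg = 0x81E94
clock 8: out=0, reg = 0x40F4A
clock 9: out=0, reg = 0xA07A5
clock 10: out=1, reg = 0xD03D2
clock 11: out=0, reg = 0x681E9

0x681E9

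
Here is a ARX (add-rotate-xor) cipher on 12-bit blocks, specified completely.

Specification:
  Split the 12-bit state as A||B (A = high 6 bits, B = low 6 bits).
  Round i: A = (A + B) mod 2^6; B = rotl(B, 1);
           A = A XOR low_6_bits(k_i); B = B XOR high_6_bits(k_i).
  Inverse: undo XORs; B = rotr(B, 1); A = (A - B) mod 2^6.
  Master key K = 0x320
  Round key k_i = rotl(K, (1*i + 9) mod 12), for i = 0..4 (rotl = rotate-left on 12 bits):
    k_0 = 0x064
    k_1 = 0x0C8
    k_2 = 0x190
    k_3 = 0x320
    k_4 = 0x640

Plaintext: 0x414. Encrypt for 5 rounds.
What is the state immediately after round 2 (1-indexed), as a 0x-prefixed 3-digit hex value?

s_0 = plaintext = 0x414
s_1 = Round(s_0, k_0) = 0x029
s_2 = Round(s_1, k_1) = 0x850
s_3 = Round(s_2, k_2) = 0x866
s_4 = Round(s_3, k_3) = 0x9C1
s_5 = Round(s_4, k_4) = 0xA1B

0x850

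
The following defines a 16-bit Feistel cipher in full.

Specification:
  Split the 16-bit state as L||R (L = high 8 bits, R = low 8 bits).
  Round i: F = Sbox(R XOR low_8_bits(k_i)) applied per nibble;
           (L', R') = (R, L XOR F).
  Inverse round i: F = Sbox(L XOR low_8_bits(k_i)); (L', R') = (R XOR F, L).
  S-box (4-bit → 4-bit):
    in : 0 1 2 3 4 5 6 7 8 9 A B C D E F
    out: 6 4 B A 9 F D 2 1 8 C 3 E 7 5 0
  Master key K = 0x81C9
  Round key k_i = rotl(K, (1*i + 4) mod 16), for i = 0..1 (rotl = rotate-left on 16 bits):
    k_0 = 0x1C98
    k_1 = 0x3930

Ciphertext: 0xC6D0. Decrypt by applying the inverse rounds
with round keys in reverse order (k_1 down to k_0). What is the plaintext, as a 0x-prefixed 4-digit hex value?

s_0 = ciphertext = 0xC6D0
s_1 = InvRound(s_0, k_1) = 0xDDC6
s_2 = InvRound(s_1, k_0) = 0x59DD

0x59DD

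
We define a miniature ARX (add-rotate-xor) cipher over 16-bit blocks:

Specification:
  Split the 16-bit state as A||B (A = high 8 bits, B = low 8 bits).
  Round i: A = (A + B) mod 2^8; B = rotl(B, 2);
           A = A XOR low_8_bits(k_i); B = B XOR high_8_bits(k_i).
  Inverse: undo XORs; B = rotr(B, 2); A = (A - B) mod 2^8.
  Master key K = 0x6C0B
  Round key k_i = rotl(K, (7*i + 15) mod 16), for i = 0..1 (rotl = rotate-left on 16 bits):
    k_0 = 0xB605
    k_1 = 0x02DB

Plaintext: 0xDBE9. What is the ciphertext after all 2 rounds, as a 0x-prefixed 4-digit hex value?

s_0 = plaintext = 0xDBE9
s_1 = Round(s_0, k_0) = 0xC111
s_2 = Round(s_1, k_1) = 0x0946

0x0946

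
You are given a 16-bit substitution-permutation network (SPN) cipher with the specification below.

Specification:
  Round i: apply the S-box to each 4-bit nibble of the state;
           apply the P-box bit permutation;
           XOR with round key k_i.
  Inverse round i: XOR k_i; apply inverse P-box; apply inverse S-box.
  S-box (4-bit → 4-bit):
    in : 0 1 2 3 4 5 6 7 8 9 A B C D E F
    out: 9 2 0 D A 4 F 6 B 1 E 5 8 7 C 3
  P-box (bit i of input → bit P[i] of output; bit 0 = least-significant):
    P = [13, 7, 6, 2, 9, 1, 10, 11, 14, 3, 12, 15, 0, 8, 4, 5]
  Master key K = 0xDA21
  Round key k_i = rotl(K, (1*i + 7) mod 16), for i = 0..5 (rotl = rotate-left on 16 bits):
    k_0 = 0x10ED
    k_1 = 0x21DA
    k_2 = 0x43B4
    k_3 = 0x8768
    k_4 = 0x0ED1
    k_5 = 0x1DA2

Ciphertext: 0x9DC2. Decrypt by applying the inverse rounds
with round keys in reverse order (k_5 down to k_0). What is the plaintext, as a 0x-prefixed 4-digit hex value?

0xC092

s_0 = ciphertext = 0x9DC2
s_1 = InvRound(s_0, k_5) = 0xCC25
s_2 = InvRound(s_1, k_4) = 0xE09A
s_3 = InvRound(s_2, k_3) = 0xA9DD
s_4 = InvRound(s_3, k_2) = 0x080B
s_5 = InvRound(s_4, k_1) = 0xD2CD
s_6 = InvRound(s_5, k_0) = 0xC092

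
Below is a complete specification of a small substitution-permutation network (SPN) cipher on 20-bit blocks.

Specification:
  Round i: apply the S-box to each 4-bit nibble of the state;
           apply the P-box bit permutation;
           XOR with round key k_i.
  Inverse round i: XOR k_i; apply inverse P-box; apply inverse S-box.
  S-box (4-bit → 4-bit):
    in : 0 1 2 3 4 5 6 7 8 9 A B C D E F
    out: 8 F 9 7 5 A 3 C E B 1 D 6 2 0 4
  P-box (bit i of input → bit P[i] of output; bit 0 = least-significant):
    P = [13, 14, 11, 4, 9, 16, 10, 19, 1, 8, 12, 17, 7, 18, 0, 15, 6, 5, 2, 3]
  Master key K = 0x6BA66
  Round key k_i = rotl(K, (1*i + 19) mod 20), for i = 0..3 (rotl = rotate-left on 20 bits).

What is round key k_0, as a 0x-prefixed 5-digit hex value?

K = 0x6BA66
k_0 = rotl(K, (1*0+19) mod 20) = rotl(K, 19) = 0x35D33

0x35D33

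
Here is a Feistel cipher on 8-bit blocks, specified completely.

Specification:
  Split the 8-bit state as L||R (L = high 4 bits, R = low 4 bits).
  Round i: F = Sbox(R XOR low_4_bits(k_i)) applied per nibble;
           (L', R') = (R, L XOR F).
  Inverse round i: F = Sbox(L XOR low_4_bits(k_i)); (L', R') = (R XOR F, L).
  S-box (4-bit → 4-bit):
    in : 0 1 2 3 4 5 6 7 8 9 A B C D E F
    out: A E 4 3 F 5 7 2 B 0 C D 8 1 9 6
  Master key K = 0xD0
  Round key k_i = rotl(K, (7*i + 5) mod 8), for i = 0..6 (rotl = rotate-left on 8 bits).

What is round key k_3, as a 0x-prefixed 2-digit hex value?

0x43

K = 0xD0
k_0 = rotl(K, (7*0+5) mod 8) = rotl(K, 5) = 0x1A
k_1 = rotl(K, (7*1+5) mod 8) = rotl(K, 4) = 0x0D
k_2 = rotl(K, (7*2+5) mod 8) = rotl(K, 3) = 0x86
k_3 = rotl(K, (7*3+5) mod 8) = rotl(K, 2) = 0x43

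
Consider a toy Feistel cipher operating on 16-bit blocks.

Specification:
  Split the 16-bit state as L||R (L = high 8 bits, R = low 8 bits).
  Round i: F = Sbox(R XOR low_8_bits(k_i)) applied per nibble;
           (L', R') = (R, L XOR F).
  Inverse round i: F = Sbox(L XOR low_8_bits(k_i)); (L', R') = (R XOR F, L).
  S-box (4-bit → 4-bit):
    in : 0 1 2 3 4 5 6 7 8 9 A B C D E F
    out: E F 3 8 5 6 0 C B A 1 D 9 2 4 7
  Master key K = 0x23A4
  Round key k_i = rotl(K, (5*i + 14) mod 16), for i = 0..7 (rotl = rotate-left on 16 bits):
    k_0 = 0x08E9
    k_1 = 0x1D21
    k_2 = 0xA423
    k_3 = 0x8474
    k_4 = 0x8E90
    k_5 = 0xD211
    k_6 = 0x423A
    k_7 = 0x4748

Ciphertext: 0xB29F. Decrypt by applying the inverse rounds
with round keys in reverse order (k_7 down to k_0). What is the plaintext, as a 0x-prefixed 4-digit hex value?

s_0 = ciphertext = 0xB29F
s_1 = InvRound(s_0, k_7) = 0xEEB2
s_2 = InvRound(s_1, k_6) = 0x97EE
s_3 = InvRound(s_2, k_5) = 0x5E97
s_4 = InvRound(s_3, k_4) = 0x035E
s_5 = InvRound(s_4, k_3) = 0x9203
s_6 = InvRound(s_5, k_2) = 0xDC92
s_7 = InvRound(s_6, k_1) = 0xE0DC
s_8 = InvRound(s_7, k_0) = 0x36E0

0x36E0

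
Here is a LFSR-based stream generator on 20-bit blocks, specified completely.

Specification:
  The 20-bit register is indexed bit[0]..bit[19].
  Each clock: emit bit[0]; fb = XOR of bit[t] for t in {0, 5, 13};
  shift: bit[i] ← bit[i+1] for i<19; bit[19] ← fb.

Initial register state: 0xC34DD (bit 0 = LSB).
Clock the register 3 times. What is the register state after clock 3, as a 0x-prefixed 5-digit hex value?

reg_0 = 0xC34DD
clock 1: out=1, reg = 0x61A6E
clock 2: out=0, reg = 0xB0D37
clock 3: out=1, reg = 0x5869B

0x5869B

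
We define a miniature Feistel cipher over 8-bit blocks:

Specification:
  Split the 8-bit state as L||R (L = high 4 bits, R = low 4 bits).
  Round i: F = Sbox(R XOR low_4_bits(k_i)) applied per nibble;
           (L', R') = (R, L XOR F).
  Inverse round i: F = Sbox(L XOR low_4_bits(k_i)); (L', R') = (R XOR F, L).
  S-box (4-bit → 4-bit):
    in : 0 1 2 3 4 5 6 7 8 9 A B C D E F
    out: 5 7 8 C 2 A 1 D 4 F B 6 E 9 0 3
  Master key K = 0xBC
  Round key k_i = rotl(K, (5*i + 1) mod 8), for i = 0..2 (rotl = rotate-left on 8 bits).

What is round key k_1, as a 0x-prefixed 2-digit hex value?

0x2F

K = 0xBC
k_0 = rotl(K, (5*0+1) mod 8) = rotl(K, 1) = 0x79
k_1 = rotl(K, (5*1+1) mod 8) = rotl(K, 6) = 0x2F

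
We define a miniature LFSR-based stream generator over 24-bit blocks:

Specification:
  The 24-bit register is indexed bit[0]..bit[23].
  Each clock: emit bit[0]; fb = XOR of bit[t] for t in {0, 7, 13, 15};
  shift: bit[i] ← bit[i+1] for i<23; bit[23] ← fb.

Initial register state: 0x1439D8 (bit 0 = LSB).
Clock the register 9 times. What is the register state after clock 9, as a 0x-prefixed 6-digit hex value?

reg_0 = 0x1439D8
clock 1: out=0, reg = 0x0A1CEC
clock 2: out=0, reg = 0x850E76
clock 3: out=0, reg = 0x42873B
clock 4: out=1, reg = 0x21439D
clock 5: out=1, reg = 0x10A1CE
clock 6: out=0, reg = 0x8850E7
clock 7: out=1, reg = 0x442873
clock 8: out=1, reg = 0x221439
clock 9: out=1, reg = 0x910A1C

0x910A1C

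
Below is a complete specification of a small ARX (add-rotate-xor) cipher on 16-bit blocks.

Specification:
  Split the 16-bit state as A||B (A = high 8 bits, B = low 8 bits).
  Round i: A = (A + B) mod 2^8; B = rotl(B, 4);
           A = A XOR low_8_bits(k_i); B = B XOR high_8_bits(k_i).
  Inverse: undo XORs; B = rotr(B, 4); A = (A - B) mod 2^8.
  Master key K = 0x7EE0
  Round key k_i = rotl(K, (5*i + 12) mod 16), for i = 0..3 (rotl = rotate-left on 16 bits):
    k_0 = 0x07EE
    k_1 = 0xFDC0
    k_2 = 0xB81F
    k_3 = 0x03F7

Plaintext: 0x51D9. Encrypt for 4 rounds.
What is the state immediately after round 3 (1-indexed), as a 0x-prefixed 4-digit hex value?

0xEDFD

s_0 = plaintext = 0x51D9
s_1 = Round(s_0, k_0) = 0xC49A
s_2 = Round(s_1, k_1) = 0x9E54
s_3 = Round(s_2, k_2) = 0xEDFD
s_4 = Round(s_3, k_3) = 0x1DDC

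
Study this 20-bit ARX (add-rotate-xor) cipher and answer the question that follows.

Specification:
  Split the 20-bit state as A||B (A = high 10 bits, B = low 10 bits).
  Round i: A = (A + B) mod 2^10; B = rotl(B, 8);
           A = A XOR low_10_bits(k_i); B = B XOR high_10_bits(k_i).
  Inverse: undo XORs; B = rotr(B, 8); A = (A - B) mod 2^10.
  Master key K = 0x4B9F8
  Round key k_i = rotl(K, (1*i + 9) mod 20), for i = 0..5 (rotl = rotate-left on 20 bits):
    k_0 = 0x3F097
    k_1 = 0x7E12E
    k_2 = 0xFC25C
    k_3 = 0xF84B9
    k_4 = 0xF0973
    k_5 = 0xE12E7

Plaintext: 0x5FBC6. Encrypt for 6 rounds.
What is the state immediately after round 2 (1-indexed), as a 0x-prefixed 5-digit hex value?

s_0 = plaintext = 0x5FBC6
s_1 = Round(s_0, k_0) = 0x74E0D
s_2 = Round(s_1, k_1) = 0xB387B
s_3 = Round(s_2, k_2) = 0x454EE
s_4 = Round(s_3, k_3) = 0xAE9DA
s_5 = Round(s_4, k_4) = 0x79DB4
s_6 = Round(s_5, k_5) = 0x5F3E9

0xB387B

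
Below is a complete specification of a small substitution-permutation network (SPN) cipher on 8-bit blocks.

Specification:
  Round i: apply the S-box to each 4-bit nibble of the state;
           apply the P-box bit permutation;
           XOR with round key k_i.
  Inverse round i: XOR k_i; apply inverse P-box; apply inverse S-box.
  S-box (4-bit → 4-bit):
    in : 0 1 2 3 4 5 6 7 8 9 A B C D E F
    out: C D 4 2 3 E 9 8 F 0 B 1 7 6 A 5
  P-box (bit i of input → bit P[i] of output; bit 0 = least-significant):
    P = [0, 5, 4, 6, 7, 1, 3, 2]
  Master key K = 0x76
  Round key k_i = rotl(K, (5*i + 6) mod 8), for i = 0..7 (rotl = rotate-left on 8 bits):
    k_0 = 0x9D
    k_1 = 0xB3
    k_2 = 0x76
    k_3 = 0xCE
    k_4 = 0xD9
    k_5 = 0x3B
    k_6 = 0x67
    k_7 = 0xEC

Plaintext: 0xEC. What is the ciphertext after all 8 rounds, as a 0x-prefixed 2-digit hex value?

0x6B

s_0 = plaintext = 0xEC
s_1 = Round(s_0, k_0) = 0xAA
s_2 = Round(s_1, k_1) = 0x54
s_3 = Round(s_2, k_2) = 0x59
s_4 = Round(s_3, k_3) = 0xC0
s_5 = Round(s_4, k_4) = 0x03
s_6 = Round(s_5, k_5) = 0x17
s_7 = Round(s_6, k_6) = 0xAB
s_8 = Round(s_7, k_7) = 0x6B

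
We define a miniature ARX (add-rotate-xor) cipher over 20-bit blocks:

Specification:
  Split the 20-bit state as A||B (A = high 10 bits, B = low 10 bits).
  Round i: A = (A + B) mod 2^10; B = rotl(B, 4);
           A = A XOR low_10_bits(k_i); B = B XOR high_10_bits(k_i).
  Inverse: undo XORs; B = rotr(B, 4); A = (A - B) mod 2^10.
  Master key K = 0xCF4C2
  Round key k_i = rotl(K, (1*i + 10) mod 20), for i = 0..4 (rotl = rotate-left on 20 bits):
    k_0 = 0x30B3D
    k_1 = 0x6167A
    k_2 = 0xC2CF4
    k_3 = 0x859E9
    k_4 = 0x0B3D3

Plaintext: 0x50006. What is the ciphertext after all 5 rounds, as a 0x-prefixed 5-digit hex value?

s_0 = plaintext = 0x50006
s_1 = Round(s_0, k_0) = 0x9ECA2
s_2 = Round(s_1, k_1) = 0x59FA7
s_3 = Round(s_2, k_2) = 0x7E975
s_4 = Round(s_3, k_3) = 0xA1943
s_5 = Round(s_4, k_4) = 0x06819

0x06819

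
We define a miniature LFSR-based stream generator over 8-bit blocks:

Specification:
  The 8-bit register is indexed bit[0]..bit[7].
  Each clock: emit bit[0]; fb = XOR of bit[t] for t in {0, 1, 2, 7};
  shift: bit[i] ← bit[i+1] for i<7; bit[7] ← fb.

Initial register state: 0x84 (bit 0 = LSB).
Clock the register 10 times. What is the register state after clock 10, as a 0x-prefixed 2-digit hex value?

reg_0 = 0x84
clock 1: out=0, reg = 0x42
clock 2: out=0, reg = 0xA1
clock 3: out=1, reg = 0x50
clock 4: out=0, reg = 0x28
clock 5: out=0, reg = 0x14
clock 6: out=0, reg = 0x8A
clock 7: out=0, reg = 0x45
clock 8: out=1, reg = 0x22
clock 9: out=0, reg = 0x91
clock 10: out=1, reg = 0x48

0x48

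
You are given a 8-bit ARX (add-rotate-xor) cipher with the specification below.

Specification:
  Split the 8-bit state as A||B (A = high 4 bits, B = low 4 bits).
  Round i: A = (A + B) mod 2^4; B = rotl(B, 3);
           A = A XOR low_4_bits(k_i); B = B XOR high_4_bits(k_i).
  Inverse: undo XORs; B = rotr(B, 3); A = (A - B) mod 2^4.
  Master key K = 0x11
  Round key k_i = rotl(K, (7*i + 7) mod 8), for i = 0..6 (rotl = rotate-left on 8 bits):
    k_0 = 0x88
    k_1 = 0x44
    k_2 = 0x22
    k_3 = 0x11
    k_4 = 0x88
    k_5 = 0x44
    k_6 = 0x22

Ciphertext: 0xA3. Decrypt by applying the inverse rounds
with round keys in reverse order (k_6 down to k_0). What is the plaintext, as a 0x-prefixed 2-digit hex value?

0x48

s_0 = ciphertext = 0xA3
s_1 = InvRound(s_0, k_6) = 0x62
s_2 = InvRound(s_1, k_5) = 0x6C
s_3 = InvRound(s_2, k_4) = 0x68
s_4 = InvRound(s_3, k_3) = 0x43
s_5 = InvRound(s_4, k_2) = 0x42
s_6 = InvRound(s_5, k_1) = 0x4C
s_7 = InvRound(s_6, k_0) = 0x48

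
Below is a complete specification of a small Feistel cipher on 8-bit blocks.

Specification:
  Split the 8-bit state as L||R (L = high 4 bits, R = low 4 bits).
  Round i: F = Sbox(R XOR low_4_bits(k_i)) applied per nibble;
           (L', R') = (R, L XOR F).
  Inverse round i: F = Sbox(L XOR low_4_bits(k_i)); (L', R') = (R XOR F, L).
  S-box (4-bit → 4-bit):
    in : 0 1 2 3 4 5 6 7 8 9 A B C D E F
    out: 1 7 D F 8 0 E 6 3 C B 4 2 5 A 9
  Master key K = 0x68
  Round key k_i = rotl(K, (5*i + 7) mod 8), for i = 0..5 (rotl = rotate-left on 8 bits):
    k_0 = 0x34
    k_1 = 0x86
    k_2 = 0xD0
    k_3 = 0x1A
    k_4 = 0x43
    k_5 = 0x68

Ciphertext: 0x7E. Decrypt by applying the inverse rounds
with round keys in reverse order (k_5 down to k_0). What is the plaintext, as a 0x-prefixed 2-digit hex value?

s_0 = ciphertext = 0x7E
s_1 = InvRound(s_0, k_5) = 0x77
s_2 = InvRound(s_1, k_4) = 0xF7
s_3 = InvRound(s_2, k_3) = 0x7F
s_4 = InvRound(s_3, k_2) = 0x97
s_5 = InvRound(s_4, k_1) = 0xE9
s_6 = InvRound(s_5, k_0) = 0x2E

0x2E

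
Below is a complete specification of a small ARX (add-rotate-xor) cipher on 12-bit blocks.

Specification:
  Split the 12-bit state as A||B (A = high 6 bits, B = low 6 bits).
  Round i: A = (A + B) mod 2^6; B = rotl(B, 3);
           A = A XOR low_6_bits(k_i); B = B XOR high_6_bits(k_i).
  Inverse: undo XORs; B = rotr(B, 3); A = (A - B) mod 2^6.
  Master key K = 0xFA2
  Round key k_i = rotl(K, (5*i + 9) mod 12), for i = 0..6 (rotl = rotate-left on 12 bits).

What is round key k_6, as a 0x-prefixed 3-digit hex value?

0xD17

K = 0xFA2
k_0 = rotl(K, (5*0+9) mod 12) = rotl(K, 9) = 0x5F4
k_1 = rotl(K, (5*1+9) mod 12) = rotl(K, 2) = 0xE8B
k_2 = rotl(K, (5*2+9) mod 12) = rotl(K, 7) = 0x17D
k_3 = rotl(K, (5*3+9) mod 12) = rotl(K, 0) = 0xFA2
k_4 = rotl(K, (5*4+9) mod 12) = rotl(K, 5) = 0x45F
k_5 = rotl(K, (5*5+9) mod 12) = rotl(K, 10) = 0xBE8
k_6 = rotl(K, (5*6+9) mod 12) = rotl(K, 3) = 0xD17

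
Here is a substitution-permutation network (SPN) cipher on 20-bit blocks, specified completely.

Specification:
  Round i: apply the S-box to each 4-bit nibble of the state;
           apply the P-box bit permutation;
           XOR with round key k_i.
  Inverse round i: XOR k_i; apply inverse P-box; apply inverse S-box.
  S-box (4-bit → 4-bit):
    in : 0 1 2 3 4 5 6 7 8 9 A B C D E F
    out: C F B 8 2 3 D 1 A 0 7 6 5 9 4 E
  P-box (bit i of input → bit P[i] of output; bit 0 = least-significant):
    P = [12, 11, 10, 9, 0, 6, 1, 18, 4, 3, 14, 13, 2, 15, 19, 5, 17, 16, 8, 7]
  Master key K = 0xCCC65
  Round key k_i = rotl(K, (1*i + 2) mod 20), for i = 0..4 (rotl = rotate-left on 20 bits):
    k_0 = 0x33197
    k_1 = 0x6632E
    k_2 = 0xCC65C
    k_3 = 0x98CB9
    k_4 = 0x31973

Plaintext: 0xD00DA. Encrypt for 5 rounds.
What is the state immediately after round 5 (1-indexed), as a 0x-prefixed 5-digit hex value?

s_0 = plaintext = 0xD00DA
s_1 = Round(s_0, k_0) = 0xD4D36
s_2 = Round(s_1, k_1) = 0x0D5BE
s_3 = Round(s_2, k_2) = 0xCC3A2
s_4 = Round(s_3, k_3) = 0x3B7FE
s_5 = Round(s_4, k_4) = 0xF9DA1

0xF9DA1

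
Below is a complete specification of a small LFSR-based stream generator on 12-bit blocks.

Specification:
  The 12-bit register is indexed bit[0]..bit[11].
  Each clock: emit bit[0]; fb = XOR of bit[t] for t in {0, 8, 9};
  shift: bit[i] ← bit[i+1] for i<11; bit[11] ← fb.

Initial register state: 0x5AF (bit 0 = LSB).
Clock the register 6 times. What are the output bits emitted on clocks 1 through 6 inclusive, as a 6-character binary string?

111101

reg_0 = 0x5AF
clock 1: out=1, reg = 0x2D7
clock 2: out=1, reg = 0x16B
clock 3: out=1, reg = 0x0B5
clock 4: out=1, reg = 0x85A
clock 5: out=0, reg = 0x42D
clock 6: out=1, reg = 0xA16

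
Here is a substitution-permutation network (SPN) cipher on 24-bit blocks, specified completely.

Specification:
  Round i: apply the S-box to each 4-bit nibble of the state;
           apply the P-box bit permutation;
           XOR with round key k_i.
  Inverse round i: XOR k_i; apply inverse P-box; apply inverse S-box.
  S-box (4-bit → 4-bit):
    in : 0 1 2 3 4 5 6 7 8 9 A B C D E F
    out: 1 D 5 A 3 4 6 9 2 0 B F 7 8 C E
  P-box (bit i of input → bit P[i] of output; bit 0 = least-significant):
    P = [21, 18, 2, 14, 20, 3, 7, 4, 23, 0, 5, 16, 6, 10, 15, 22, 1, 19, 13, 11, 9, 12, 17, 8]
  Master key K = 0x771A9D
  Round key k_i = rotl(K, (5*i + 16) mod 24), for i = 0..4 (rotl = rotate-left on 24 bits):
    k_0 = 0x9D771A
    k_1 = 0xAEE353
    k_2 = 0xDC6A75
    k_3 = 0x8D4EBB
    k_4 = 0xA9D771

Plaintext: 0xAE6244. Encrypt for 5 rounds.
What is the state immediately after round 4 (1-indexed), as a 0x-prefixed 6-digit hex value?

0x821C19

s_0 = plaintext = 0xAE6244
s_1 = Round(s_0, k_0) = 0x29C832
s_2 = Round(s_1, k_1) = 0x8C650E
s_3 = Round(s_2, k_2) = 0xC49E53
s_4 = Round(s_3, k_3) = 0x821C19
s_5 = Round(s_4, k_4) = 0x796782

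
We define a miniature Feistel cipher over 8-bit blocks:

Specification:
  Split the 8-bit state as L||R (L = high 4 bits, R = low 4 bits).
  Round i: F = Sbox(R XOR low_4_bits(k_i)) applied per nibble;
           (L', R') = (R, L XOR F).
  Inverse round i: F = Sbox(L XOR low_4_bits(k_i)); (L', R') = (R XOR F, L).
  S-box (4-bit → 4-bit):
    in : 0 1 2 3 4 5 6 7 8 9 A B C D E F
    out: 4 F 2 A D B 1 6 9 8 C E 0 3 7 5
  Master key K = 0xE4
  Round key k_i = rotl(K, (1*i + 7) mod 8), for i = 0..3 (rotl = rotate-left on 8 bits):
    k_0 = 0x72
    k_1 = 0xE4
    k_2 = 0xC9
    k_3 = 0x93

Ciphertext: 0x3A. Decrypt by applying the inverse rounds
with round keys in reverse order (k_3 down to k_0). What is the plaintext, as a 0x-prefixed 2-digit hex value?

s_0 = ciphertext = 0x3A
s_1 = InvRound(s_0, k_3) = 0xE3
s_2 = InvRound(s_1, k_2) = 0x5E
s_3 = InvRound(s_2, k_1) = 0x15
s_4 = InvRound(s_3, k_0) = 0xF1

0xF1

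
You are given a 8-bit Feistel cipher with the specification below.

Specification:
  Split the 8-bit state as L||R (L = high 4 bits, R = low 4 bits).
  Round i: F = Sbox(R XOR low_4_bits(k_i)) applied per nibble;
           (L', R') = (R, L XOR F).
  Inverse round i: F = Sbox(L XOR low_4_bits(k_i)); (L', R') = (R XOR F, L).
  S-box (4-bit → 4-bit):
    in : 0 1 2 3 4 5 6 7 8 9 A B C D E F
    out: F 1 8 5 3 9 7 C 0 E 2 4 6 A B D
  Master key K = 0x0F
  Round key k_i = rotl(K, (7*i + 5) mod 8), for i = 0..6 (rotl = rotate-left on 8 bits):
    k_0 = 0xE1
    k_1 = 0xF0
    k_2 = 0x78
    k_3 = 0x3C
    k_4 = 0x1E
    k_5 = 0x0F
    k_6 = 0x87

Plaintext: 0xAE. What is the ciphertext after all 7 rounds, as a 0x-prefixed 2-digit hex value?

s_0 = plaintext = 0xAE
s_1 = Round(s_0, k_0) = 0xE7
s_2 = Round(s_1, k_1) = 0x72
s_3 = Round(s_2, k_2) = 0x25
s_4 = Round(s_3, k_3) = 0x5C
s_5 = Round(s_4, k_4) = 0xCD
s_6 = Round(s_5, k_5) = 0xD4
s_7 = Round(s_6, k_6) = 0x48

0x48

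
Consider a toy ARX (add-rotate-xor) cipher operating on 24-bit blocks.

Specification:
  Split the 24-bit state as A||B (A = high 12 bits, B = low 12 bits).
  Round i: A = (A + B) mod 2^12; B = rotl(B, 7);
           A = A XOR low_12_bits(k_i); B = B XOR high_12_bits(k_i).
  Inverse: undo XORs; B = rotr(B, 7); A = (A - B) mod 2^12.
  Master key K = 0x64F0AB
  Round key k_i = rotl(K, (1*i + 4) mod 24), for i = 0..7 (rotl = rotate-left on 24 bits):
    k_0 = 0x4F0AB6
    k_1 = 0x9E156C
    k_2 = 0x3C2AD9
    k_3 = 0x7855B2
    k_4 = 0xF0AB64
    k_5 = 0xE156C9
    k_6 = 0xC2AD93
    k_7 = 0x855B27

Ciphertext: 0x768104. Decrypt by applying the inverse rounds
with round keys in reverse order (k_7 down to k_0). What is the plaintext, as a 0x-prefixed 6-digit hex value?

0xCDFB79

s_0 = ciphertext = 0x768104
s_1 = InvRound(s_0, k_7) = 0x21DA32
s_2 = InvRound(s_1, k_6) = 0xC8230C
s_3 = InvRound(s_2, k_5) = 0x71133A
s_4 = InvRound(s_3, k_4) = 0x65D618
s_5 = InvRound(s_4, k_3) = 0x04C3A3
s_6 = InvRound(s_5, k_2) = 0xE75C20
s_7 = InvRound(s_6, k_1) = 0x2EE82B
s_8 = InvRound(s_7, k_0) = 0xCDFB79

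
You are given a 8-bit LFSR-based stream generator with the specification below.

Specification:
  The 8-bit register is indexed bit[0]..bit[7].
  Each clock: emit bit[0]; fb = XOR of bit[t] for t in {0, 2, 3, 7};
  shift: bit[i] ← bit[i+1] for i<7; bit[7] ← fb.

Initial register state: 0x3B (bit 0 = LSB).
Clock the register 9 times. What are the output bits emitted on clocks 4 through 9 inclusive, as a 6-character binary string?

111000

reg_0 = 0x3B
clock 1: out=1, reg = 0x1D
clock 2: out=1, reg = 0x8E
clock 3: out=0, reg = 0xC7
clock 4: out=1, reg = 0xE3
clock 5: out=1, reg = 0x71
clock 6: out=1, reg = 0xB8
clock 7: out=0, reg = 0x5C
clock 8: out=0, reg = 0x2E
clock 9: out=0, reg = 0x17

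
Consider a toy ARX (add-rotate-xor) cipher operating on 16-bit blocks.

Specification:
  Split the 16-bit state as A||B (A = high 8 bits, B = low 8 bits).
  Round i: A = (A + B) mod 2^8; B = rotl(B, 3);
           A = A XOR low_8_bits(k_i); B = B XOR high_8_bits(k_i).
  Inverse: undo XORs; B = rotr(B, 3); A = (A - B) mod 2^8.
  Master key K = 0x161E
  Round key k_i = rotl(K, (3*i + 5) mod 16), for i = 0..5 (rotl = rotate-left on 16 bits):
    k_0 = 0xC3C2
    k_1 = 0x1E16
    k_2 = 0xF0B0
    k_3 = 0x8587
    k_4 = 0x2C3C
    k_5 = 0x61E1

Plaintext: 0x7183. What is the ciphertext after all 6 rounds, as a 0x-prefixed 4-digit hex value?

s_0 = plaintext = 0x7183
s_1 = Round(s_0, k_0) = 0x36DF
s_2 = Round(s_1, k_1) = 0x03E0
s_3 = Round(s_2, k_2) = 0x53F7
s_4 = Round(s_3, k_3) = 0xCD3A
s_5 = Round(s_4, k_4) = 0x3BFD
s_6 = Round(s_5, k_5) = 0xD98E

0xD98E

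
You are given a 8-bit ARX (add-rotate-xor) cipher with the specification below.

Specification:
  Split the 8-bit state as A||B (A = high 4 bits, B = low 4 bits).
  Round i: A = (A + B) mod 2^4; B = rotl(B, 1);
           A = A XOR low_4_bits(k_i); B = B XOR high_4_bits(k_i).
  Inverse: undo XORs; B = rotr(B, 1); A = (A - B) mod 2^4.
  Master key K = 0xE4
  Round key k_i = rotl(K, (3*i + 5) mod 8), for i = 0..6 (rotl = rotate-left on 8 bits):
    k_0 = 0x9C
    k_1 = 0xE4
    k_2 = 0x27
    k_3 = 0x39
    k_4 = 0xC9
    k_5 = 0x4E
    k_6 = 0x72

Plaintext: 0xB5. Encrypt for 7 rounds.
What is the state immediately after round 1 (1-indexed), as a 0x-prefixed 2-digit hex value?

s_0 = plaintext = 0xB5
s_1 = Round(s_0, k_0) = 0xC3
s_2 = Round(s_1, k_1) = 0xB8
s_3 = Round(s_2, k_2) = 0x43
s_4 = Round(s_3, k_3) = 0xE5
s_5 = Round(s_4, k_4) = 0xA6
s_6 = Round(s_5, k_5) = 0xE8
s_7 = Round(s_6, k_6) = 0x46

0xC3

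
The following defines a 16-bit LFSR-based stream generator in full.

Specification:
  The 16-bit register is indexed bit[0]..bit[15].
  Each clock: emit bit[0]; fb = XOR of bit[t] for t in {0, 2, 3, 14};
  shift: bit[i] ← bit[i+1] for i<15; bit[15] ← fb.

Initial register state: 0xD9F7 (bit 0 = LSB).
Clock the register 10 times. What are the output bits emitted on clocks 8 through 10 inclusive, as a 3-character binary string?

110

reg_0 = 0xD9F7
clock 1: out=1, reg = 0xECFB
clock 2: out=1, reg = 0xF67D
clock 3: out=1, reg = 0x7B3E
clock 4: out=0, reg = 0xBD9F
clock 5: out=1, reg = 0xDECF
clock 6: out=1, reg = 0x6F67
clock 7: out=1, reg = 0xB7B3
clock 8: out=1, reg = 0xDBD9
clock 9: out=1, reg = 0xEDEC
clock 10: out=0, reg = 0xF6F6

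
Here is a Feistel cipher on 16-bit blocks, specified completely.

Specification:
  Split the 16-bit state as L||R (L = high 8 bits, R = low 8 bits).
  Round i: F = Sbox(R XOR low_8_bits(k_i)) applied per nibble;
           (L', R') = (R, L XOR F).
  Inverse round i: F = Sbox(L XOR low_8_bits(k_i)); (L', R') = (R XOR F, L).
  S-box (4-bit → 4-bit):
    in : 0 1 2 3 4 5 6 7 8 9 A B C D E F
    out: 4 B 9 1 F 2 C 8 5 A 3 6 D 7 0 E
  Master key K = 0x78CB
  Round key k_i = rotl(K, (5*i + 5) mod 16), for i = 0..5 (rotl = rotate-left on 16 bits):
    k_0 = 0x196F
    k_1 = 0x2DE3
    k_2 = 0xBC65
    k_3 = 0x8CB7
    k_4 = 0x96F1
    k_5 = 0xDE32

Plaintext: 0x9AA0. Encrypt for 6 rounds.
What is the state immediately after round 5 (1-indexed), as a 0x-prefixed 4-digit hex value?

s_0 = plaintext = 0x9AA0
s_1 = Round(s_0, k_0) = 0xA044
s_2 = Round(s_1, k_1) = 0x4498
s_3 = Round(s_2, k_2) = 0x98A3
s_4 = Round(s_3, k_3) = 0xA327
s_5 = Round(s_4, k_4) = 0x27DF
s_6 = Round(s_5, k_5) = 0xDF20

0x27DF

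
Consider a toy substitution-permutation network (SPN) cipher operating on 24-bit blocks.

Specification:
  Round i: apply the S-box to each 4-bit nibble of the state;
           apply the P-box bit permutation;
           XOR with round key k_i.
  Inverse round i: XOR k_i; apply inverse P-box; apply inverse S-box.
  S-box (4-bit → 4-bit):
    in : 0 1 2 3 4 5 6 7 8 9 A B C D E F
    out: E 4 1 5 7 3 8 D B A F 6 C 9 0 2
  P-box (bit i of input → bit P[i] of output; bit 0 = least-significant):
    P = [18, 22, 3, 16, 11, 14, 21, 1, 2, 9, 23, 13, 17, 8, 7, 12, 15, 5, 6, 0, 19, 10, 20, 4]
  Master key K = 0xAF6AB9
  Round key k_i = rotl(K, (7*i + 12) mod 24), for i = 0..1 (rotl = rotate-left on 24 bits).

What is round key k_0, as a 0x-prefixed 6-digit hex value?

0xAB9AF6

K = 0xAF6AB9
k_0 = rotl(K, (7*0+12) mod 24) = rotl(K, 12) = 0xAB9AF6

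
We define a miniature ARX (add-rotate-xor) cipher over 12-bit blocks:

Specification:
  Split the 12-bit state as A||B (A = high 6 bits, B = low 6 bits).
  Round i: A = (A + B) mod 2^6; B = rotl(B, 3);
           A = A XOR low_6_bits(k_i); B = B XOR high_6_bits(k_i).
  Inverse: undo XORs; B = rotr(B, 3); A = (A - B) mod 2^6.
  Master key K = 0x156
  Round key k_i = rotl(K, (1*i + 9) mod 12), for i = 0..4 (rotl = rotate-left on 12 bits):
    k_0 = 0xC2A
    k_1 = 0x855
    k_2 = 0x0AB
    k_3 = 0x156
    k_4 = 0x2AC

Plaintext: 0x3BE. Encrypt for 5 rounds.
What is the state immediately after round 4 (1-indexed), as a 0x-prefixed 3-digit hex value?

0x54C

s_0 = plaintext = 0x3BE
s_1 = Round(s_0, k_0) = 0x987
s_2 = Round(s_1, k_1) = 0xE19
s_3 = Round(s_2, k_2) = 0xE89
s_4 = Round(s_3, k_3) = 0x54C
s_5 = Round(s_4, k_4) = 0x36B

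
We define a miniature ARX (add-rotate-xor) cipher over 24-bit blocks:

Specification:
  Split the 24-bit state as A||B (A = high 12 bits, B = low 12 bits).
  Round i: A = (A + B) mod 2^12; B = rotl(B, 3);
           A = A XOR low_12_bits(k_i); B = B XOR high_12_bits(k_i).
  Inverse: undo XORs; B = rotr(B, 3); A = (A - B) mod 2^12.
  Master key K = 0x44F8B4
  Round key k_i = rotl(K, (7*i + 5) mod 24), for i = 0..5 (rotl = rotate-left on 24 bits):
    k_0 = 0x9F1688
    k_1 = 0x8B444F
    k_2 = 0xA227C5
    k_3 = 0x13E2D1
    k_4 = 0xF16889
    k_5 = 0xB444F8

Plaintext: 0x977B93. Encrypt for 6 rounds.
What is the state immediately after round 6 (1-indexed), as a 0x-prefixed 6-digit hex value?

s_0 = plaintext = 0x977B93
s_1 = Round(s_0, k_0) = 0x38256C
s_2 = Round(s_1, k_1) = 0xCA13D6
s_3 = Round(s_2, k_2) = 0x7B2493
s_4 = Round(s_3, k_3) = 0xE945A4
s_5 = Round(s_4, k_4) = 0xCB1234
s_6 = Round(s_5, k_5) = 0xA1DAE5

0xA1DAE5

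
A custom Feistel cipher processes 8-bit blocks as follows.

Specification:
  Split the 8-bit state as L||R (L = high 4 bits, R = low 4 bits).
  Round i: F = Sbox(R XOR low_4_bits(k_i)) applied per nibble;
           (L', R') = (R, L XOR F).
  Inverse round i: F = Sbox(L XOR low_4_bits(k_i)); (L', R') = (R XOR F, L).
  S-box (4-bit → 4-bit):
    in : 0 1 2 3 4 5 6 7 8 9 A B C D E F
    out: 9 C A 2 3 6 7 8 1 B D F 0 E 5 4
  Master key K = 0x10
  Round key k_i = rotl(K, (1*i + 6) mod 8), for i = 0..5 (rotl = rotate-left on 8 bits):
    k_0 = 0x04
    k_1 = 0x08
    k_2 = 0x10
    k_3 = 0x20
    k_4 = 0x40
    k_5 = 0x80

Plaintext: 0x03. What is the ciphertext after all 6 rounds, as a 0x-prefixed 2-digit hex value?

0x5A

s_0 = plaintext = 0x03
s_1 = Round(s_0, k_0) = 0x38
s_2 = Round(s_1, k_1) = 0x8A
s_3 = Round(s_2, k_2) = 0xA5
s_4 = Round(s_3, k_3) = 0x5C
s_5 = Round(s_4, k_4) = 0xC5
s_6 = Round(s_5, k_5) = 0x5A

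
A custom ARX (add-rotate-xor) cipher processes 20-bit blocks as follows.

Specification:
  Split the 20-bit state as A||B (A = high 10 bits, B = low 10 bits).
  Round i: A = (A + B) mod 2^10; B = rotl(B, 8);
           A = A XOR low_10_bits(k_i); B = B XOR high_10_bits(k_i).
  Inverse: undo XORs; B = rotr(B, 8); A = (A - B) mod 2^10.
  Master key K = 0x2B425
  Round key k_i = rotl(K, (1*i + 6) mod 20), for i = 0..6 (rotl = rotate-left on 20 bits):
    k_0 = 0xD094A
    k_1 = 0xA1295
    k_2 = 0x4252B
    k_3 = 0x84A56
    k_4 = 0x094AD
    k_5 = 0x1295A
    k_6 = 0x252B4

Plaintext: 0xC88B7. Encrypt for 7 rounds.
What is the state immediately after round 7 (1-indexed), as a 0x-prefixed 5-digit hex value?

0x89F56

s_0 = plaintext = 0xC88B7
s_1 = Round(s_0, k_0) = 0xA4C6F
s_2 = Round(s_1, k_1) = 0x65D9F
s_3 = Round(s_2, k_2) = 0x8766E
s_4 = Round(s_3, k_3) = 0xB7489
s_5 = Round(s_4, k_4) = 0xF2D07
s_6 = Round(s_5, k_5) = 0x6230B
s_7 = Round(s_6, k_6) = 0x89F56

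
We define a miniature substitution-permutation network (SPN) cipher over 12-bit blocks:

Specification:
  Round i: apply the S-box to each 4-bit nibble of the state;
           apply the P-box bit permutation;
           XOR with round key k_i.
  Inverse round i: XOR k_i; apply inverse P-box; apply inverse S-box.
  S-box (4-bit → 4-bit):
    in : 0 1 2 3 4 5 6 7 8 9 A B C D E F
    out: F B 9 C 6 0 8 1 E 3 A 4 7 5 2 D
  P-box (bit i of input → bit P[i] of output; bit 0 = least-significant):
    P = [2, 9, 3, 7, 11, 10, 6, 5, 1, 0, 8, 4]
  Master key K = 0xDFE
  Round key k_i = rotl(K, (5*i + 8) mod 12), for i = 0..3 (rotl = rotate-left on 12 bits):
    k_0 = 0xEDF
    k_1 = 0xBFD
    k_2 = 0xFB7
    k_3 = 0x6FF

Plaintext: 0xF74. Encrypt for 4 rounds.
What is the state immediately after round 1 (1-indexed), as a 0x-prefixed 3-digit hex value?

s_0 = plaintext = 0xF74
s_1 = Round(s_0, k_0) = 0x5C5
s_2 = Round(s_1, k_1) = 0x7BD
s_3 = Round(s_2, k_2) = 0xFF9
s_4 = Round(s_3, k_3) = 0xD89

0x5C5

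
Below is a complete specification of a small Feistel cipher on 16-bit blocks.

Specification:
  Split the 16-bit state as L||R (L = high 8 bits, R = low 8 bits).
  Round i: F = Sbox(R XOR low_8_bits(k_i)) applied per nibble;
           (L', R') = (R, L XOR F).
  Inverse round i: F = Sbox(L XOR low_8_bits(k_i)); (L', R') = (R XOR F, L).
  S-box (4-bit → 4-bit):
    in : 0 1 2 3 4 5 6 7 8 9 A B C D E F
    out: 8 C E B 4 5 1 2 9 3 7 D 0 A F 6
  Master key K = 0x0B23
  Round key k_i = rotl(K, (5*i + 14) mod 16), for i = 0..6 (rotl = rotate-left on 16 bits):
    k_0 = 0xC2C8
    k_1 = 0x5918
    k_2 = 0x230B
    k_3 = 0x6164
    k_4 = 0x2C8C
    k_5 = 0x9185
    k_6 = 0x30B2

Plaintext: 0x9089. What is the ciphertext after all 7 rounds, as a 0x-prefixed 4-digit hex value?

s_0 = plaintext = 0x9089
s_1 = Round(s_0, k_0) = 0x89DC
s_2 = Round(s_1, k_1) = 0xDC8D
s_3 = Round(s_2, k_2) = 0x8D4D
s_4 = Round(s_3, k_3) = 0x4D6E
s_5 = Round(s_4, k_4) = 0x6EB3
s_6 = Round(s_5, k_5) = 0xB3DF
s_7 = Round(s_6, k_6) = 0xDFA9

0xDFA9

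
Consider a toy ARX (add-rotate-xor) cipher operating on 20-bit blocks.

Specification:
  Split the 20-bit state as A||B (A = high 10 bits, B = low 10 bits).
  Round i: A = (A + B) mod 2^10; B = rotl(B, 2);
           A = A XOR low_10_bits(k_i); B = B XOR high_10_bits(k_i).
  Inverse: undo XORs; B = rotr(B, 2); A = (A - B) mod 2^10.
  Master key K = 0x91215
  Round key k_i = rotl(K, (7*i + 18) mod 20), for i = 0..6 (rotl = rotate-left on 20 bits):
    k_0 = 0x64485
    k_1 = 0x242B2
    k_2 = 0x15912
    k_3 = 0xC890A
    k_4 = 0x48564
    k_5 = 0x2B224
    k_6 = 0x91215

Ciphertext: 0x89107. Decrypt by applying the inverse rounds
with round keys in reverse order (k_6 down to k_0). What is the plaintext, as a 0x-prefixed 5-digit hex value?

0xF8979

s_0 = ciphertext = 0x89107
s_1 = InvRound(s_0, k_6) = 0x187D0
s_2 = InvRound(s_1, k_5) = 0x598DF
s_3 = InvRound(s_2, k_4) = 0x60E7F
s_4 = InvRound(s_3, k_3) = 0xCC957
s_5 = InvRound(s_4, k_2) = 0x38140
s_6 = InvRound(s_5, k_1) = 0x77874
s_7 = InvRound(s_6, k_0) = 0xF8979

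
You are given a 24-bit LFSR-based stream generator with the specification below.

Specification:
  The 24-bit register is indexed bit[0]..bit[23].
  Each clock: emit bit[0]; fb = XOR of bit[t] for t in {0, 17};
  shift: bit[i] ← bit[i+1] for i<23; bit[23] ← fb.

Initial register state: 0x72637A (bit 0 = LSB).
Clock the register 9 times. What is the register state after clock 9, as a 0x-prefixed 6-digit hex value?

reg_0 = 0x72637A
clock 1: out=0, reg = 0xB931BD
clock 2: out=1, reg = 0xDC98DE
clock 3: out=0, reg = 0x6E4C6F
clock 4: out=1, reg = 0x372637
clock 5: out=1, reg = 0x1B931B
clock 6: out=1, reg = 0x0DC98D
clock 7: out=1, reg = 0x86E4C6
clock 8: out=0, reg = 0xC37263
clock 9: out=1, reg = 0x61B931

0x61B931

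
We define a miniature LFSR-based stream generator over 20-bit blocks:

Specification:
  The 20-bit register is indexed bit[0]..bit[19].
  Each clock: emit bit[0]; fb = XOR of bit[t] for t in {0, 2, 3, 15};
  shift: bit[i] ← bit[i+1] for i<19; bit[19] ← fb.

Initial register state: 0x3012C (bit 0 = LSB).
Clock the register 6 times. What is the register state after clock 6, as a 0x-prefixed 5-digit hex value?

0x10C04

reg_0 = 0x3012C
clock 1: out=0, reg = 0x18096
clock 2: out=0, reg = 0x0C04B
clock 3: out=1, reg = 0x86025
clock 4: out=1, reg = 0x43012
clock 5: out=0, reg = 0x21809
clock 6: out=1, reg = 0x10C04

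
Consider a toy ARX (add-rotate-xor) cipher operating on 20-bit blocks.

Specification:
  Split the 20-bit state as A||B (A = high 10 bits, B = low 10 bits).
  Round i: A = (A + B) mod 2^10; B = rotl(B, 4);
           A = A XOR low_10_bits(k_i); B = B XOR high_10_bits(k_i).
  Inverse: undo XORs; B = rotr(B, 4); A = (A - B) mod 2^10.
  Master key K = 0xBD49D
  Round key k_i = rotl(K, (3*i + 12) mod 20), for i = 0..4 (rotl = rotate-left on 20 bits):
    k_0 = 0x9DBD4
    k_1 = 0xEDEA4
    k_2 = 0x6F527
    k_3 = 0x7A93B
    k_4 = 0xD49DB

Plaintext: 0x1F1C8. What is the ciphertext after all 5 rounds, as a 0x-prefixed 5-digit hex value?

0x6FA2A

s_0 = plaintext = 0x1F1C8
s_1 = Round(s_0, k_0) = 0x642F1
s_2 = Round(s_1, k_1) = 0x894AC
s_3 = Round(s_2, k_2) = 0xFDB7F
s_4 = Round(s_3, k_3) = 0x93A17
s_5 = Round(s_4, k_4) = 0x6FA2A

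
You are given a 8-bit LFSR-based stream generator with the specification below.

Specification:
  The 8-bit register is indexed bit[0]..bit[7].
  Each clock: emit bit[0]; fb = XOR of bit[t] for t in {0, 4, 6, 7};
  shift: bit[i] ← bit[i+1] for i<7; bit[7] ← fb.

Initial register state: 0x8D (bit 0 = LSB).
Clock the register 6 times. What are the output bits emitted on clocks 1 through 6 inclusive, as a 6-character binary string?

reg_0 = 0x8D
clock 1: out=1, reg = 0x46
clock 2: out=0, reg = 0xA3
clock 3: out=1, reg = 0x51
clock 4: out=1, reg = 0xA8
clock 5: out=0, reg = 0xD4
clock 6: out=0, reg = 0xEA

101100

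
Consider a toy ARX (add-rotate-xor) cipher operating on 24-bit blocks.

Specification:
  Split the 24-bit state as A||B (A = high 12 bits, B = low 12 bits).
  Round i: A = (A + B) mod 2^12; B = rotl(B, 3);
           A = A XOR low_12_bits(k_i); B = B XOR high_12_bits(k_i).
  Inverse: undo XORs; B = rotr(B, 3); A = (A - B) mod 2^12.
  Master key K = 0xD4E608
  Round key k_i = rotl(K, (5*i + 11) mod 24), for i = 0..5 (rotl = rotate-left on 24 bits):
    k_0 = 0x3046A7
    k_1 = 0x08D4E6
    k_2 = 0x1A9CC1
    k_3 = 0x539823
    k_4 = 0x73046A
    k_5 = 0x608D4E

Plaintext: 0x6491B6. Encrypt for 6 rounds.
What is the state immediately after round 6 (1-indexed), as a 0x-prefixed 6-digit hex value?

0x3856C0

s_0 = plaintext = 0x6491B6
s_1 = Round(s_0, k_0) = 0x158EB4
s_2 = Round(s_1, k_1) = 0x4EA52A
s_3 = Round(s_2, k_2) = 0x6D58FB
s_4 = Round(s_3, k_3) = 0x7F32E5
s_5 = Round(s_4, k_4) = 0xEB2019
s_6 = Round(s_5, k_5) = 0x3856C0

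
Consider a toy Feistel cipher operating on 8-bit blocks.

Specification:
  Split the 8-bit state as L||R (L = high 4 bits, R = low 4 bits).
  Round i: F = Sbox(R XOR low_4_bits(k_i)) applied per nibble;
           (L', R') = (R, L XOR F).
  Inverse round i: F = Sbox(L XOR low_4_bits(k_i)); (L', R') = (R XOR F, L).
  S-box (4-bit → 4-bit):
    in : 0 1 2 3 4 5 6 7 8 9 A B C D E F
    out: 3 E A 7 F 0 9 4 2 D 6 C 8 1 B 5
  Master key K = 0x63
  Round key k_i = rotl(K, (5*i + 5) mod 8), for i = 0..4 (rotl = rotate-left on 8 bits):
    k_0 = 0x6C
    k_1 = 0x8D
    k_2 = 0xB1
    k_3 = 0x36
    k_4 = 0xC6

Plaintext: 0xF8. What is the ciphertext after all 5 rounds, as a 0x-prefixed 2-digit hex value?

0x61

s_0 = plaintext = 0xF8
s_1 = Round(s_0, k_0) = 0x80
s_2 = Round(s_1, k_1) = 0x09
s_3 = Round(s_2, k_2) = 0x92
s_4 = Round(s_3, k_3) = 0x26
s_5 = Round(s_4, k_4) = 0x61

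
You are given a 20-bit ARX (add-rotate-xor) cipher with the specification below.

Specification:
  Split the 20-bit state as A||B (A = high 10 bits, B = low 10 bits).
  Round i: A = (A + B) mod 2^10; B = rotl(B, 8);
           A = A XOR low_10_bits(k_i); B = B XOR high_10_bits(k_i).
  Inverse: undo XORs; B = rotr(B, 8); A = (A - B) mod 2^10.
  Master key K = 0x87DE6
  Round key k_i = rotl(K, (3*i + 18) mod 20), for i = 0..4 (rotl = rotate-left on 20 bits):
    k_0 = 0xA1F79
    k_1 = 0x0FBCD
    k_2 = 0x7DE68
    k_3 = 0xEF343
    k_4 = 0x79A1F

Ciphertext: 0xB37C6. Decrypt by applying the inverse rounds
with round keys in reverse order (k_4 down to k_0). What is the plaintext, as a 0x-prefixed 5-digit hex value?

0x786EE

s_0 = ciphertext = 0xB37C6
s_1 = InvRound(s_0, k_4) = 0x14082
s_2 = InvRound(s_1, k_3) = 0x860FB
s_3 = InvRound(s_2, k_2) = 0x0FC31
s_4 = InvRound(s_3, k_1) = 0xED83C
s_5 = InvRound(s_4, k_0) = 0x786EE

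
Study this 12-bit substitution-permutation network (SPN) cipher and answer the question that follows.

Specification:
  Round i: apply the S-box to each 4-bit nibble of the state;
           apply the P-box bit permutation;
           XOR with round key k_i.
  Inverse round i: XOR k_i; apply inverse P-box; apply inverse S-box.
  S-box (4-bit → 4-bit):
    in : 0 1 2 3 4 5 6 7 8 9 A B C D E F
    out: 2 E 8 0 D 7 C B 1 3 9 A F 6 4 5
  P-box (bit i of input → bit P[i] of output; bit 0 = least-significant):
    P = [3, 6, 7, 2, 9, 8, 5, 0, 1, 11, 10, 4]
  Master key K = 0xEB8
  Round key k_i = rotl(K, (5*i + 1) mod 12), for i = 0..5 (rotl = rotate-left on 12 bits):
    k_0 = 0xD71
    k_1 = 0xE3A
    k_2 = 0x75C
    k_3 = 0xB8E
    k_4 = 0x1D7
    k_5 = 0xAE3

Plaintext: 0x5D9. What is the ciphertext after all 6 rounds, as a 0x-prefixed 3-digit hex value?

s_0 = plaintext = 0x5D9
s_1 = Round(s_0, k_0) = 0x01B
s_2 = Round(s_1, k_1) = 0x75F
s_3 = Round(s_2, k_2) = 0xCE6
s_4 = Round(s_3, k_3) = 0x738
s_5 = Round(s_4, k_4) = 0x9CD
s_6 = Round(s_5, k_5) = 0x100

0x100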